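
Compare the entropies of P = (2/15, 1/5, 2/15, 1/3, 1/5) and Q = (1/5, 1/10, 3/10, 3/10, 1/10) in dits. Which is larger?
P

Computing entropies in dits:
H(P) = 0.6720
H(Q) = 0.6535

Distribution P has higher entropy.

Intuition: The distribution closer to uniform (more spread out) has higher entropy.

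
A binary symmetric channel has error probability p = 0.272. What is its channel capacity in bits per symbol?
0.1557 bits

For a binary symmetric channel (BSC) with error probability p:
Capacity C = 1 - H(p) bits per symbol

where H(p) = -p log₂(p) - (1-p) log₂(1-p) is the binary entropy function.

H(0.272) = 0.8443 bits
C = 1 - 0.8443 = 0.1557 bits per symbol

This means we can reliably transmit up to 0.1557 bits of information per channel use.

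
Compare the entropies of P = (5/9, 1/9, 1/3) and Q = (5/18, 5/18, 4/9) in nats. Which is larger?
Q

Computing entropies in nats:
H(P) = 0.9369
H(Q) = 1.0720

Distribution Q has higher entropy.

Intuition: The distribution closer to uniform (more spread out) has higher entropy.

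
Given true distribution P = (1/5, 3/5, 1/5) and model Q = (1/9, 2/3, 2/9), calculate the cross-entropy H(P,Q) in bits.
1.4189 bits

Cross-entropy: H(P,Q) = -Σ p(x) log q(x)

Alternatively: H(P,Q) = H(P) + D_KL(P||Q)
H(P) = 1.3710 bits
D_KL(P||Q) = 0.0480 bits

H(P,Q) = 1.3710 + 0.0480 = 1.4189 bits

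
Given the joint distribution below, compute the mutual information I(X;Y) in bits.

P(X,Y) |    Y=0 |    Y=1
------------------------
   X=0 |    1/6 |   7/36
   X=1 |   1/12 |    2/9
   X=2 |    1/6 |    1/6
0.0287 bits

Mutual information: I(X;Y) = H(X) + H(Y) - H(X,Y)

Marginals:
P(X) = (13/36, 11/36, 1/3), H(X) = 1.5816 bits
P(Y) = (5/12, 7/12), H(Y) = 0.9799 bits

Joint entropy: H(X,Y) = 2.5328 bits

I(X;Y) = 1.5816 + 0.9799 - 2.5328 = 0.0287 bits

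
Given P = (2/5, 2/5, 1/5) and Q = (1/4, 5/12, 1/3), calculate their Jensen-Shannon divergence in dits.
0.0075 dits

Jensen-Shannon divergence is:
JSD(P||Q) = 0.5 × D_KL(P||M) + 0.5 × D_KL(Q||M)
where M = 0.5 × (P + Q) is the mixture distribution.

M = 0.5 × (2/5, 2/5, 1/5) + 0.5 × (1/4, 5/12, 1/3) = (13/40, 0.408333, 4/15)

D_KL(P||M) = 0.0075 dits
D_KL(Q||M) = 0.0075 dits

JSD(P||Q) = 0.5 × 0.0075 + 0.5 × 0.0075 = 0.0075 dits

Unlike KL divergence, JSD is symmetric and bounded: 0 ≤ JSD ≤ log(2).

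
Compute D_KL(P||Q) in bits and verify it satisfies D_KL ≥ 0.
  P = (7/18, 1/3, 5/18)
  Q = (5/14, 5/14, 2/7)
0.0033 bits

KL divergence satisfies the Gibbs inequality: D_KL(P||Q) ≥ 0 for all distributions P, Q.

D_KL(P||Q) = Σ p(x) log(p(x)/q(x))
Term by term:
  x=0: 7/18 × log_2[(7/18)/(5/14)] = 0.0478
  x=1: 1/3 × log_2[(1/3)/(5/14)] = -0.0332
  x=2: 5/18 × log_2[(5/18)/(2/7)] = -0.0113
D_KL(P||Q) = 0.0033 bits

D_KL(P||Q) = 0.0033 ≥ 0 ✓

This non-negativity is a fundamental property: relative entropy cannot be negative because it measures how different Q is from P.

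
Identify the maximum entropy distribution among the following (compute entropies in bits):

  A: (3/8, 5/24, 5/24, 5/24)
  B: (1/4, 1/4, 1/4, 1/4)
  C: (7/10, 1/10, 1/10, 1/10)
B

For a discrete distribution over n outcomes, entropy is maximized by the uniform distribution.

Computing entropies:
H(A) = 1.9450 bits
H(B) = 2.0000 bits
H(C) = 1.3568 bits

The uniform distribution (where all probabilities equal 1/4) achieves the maximum entropy of log_2(4) = 2.0000 bits.

Distribution B has the highest entropy.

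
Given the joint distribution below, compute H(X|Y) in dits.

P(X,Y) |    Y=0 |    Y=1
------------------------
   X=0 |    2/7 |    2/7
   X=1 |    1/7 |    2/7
0.2905 dits

Using the chain rule: H(X|Y) = H(X,Y) - H(Y)

First, compute H(X,Y) = 0.5871 dits

Marginal P(Y) = (3/7, 4/7)
H(Y) = 0.2966 dits

H(X|Y) = H(X,Y) - H(Y) = 0.5871 - 0.2966 = 0.2905 dits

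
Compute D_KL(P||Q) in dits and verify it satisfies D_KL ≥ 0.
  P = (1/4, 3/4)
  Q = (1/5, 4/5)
0.0032 dits

KL divergence satisfies the Gibbs inequality: D_KL(P||Q) ≥ 0 for all distributions P, Q.

D_KL(P||Q) = Σ p(x) log(p(x)/q(x))
Term by term:
  x=0: 1/4 × log_10[(1/4)/(1/5)] = 0.0242
  x=1: 3/4 × log_10[(3/4)/(4/5)] = -0.0210
D_KL(P||Q) = 0.0032 dits

D_KL(P||Q) = 0.0032 ≥ 0 ✓

This non-negativity is a fundamental property: relative entropy cannot be negative because it measures how different Q is from P.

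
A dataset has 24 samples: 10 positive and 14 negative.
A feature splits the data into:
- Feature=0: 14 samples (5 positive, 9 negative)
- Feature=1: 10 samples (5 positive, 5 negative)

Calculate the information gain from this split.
0.0147 bits

Information Gain = H(Y) - H(Y|Feature)

Before split:
P(positive) = 10/24 = 0.4167
H(Y) = 0.9799 bits

After split:
Feature=0: H = 0.9403 bits (weight = 14/24)
Feature=1: H = 1.0000 bits (weight = 10/24)
H(Y|Feature) = (14/24)×0.9403 + (10/24)×1.0000 = 0.9652 bits

Information Gain = 0.9799 - 0.9652 = 0.0147 bits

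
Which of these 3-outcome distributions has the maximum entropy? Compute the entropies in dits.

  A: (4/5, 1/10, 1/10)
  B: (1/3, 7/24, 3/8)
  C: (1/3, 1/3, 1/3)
C

For a discrete distribution over n outcomes, entropy is maximized by the uniform distribution.

Computing entropies:
H(A) = 0.2775 dits
H(B) = 0.4749 dits
H(C) = 0.4771 dits

The uniform distribution (where all probabilities equal 1/3) achieves the maximum entropy of log_10(3) = 0.4771 dits.

Distribution C has the highest entropy.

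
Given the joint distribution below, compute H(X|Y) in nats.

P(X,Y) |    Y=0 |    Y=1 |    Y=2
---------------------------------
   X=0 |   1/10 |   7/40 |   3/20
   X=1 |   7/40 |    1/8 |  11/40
0.6599 nats

Using the chain rule: H(X|Y) = H(X,Y) - H(Y)

First, compute H(X,Y) = 1.7398 nats

Marginal P(Y) = (11/40, 3/10, 17/40)
H(Y) = 1.0799 nats

H(X|Y) = H(X,Y) - H(Y) = 1.7398 - 1.0799 = 0.6599 nats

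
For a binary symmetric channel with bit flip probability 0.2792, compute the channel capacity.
0.1456 bits

For a binary symmetric channel (BSC) with error probability p:
Capacity C = 1 - H(p) bits per symbol

where H(p) = -p log₂(p) - (1-p) log₂(1-p) is the binary entropy function.

H(0.2792) = 0.8544 bits
C = 1 - 0.8544 = 0.1456 bits per symbol

This means we can reliably transmit up to 0.1456 bits of information per channel use.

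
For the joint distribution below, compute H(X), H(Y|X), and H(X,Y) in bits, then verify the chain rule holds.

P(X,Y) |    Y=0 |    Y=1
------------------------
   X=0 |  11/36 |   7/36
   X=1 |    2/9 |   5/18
H(X,Y) = 1.9776, H(X) = 1.0000, H(Y|X) = 0.9776 (all in bits)

Chain rule: H(X,Y) = H(X) + H(Y|X)

Left side — joint entropy directly:
H(X,Y) = -Σ p(x,y) log p(x,y) = 1.9776 bits

Right side — compute H(Y|X) from the conditional distributions:
P(X) = (1/2, 1/2), so H(X) = 1.0000 bits
H(Y|X) = Σ_x P(X=x) · H(Y|X=x):
  P(Y|X=0) = (11/18, 7/18), H(Y|X=0) = 0.9641, weight P(X=0) = 1/2
  P(Y|X=1) = (4/9, 5/9), H(Y|X=1) = 0.9911, weight P(X=1) = 1/2
H(Y|X) = 0.9776 bits

H(X) + H(Y|X) = 1.0000 + 0.9776 = 1.9776 bits

Both sides equal 1.9776 bits. ✓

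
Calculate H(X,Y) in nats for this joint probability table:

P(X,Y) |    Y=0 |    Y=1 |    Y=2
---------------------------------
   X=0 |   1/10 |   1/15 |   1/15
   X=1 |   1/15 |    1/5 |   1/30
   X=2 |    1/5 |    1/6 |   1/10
2.0579 nats

Joint entropy is H(X,Y) = -Σ_{x,y} p(x,y) log p(x,y).

Summing over all non-zero entries:
H(X,Y) = -[1/10·log_e(1/10) + 1/15·log_e(1/15) + 1/15·log_e(1/15) + 1/15·log_e(1/15) + 1/5·log_e(1/5) + 1/30·log_e(1/30) + 1/5·log_e(1/5) + 1/6·log_e(1/6) + 1/10·log_e(1/10)]
H(X,Y) = 2.0579 nats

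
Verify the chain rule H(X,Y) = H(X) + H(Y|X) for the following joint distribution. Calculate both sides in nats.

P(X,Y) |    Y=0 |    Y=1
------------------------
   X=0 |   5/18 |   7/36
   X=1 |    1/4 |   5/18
H(X,Y) = 1.3766, H(X) = 0.6916, H(Y|X) = 0.6850 (all in nats)

Chain rule: H(X,Y) = H(X) + H(Y|X)

Left side — joint entropy directly:
H(X,Y) = -Σ p(x,y) log p(x,y) = 1.3766 nats

Right side — compute H(Y|X) from the conditional distributions:
P(X) = (17/36, 19/36), so H(X) = 0.6916 nats
H(Y|X) = Σ_x P(X=x) · H(Y|X=x):
  P(Y|X=0) = (10/17, 7/17), H(Y|X=0) = 0.6775, weight P(X=0) = 17/36
  P(Y|X=1) = (9/19, 10/19), H(Y|X=1) = 0.6918, weight P(X=1) = 19/36
H(Y|X) = 0.6850 nats

H(X) + H(Y|X) = 0.6916 + 0.6850 = 1.3766 nats

Both sides equal 1.3766 nats. ✓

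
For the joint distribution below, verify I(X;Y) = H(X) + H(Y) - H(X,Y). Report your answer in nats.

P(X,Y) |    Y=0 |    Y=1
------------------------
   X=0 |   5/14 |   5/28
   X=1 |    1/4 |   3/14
I(X;Y) = 0.0086 nats

Mutual information has multiple equivalent forms:
- I(X;Y) = H(X) - H(X|Y)
- I(X;Y) = H(Y) - H(Y|X)
- I(X;Y) = H(X) + H(Y) - H(X,Y)

Computing all quantities:
H(X) = 0.6906, H(Y) = 0.6700, H(X,Y) = 1.3520
H(X|Y) = 0.6820, H(Y|X) = 0.6614

Verification:
H(X) - H(X|Y) = 0.6906 - 0.6820 = 0.0086
H(Y) - H(Y|X) = 0.6700 - 0.6614 = 0.0086
H(X) + H(Y) - H(X,Y) = 0.6906 + 0.6700 - 1.3520 = 0.0086

All forms give I(X;Y) = 0.0086 nats. ✓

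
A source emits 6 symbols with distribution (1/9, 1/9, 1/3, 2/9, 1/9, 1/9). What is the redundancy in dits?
0.0498 dits

Redundancy measures how far a source is from maximum entropy:
R = H_max - H(X)

Maximum entropy for 6 symbols: H_max = log_10(6) = 0.7782 dits
Actual entropy: H(X) = 0.7283 dits
Redundancy: R = 0.7782 - 0.7283 = 0.0498 dits

This redundancy represents potential for compression: the source could be compressed by 0.0498 dits per symbol.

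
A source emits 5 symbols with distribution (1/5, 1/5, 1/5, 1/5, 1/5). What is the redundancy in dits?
0.0000 dits

Redundancy measures how far a source is from maximum entropy:
R = H_max - H(X)

Maximum entropy for 5 symbols: H_max = log_10(5) = 0.6990 dits
Actual entropy: H(X) = 0.6990 dits
Redundancy: R = 0.6990 - 0.6990 = 0.0000 dits

This redundancy represents potential for compression: the source could be compressed by 0.0000 dits per symbol.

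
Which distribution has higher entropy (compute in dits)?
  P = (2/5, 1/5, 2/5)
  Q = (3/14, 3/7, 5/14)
Q

Computing entropies in dits:
H(P) = 0.4581
H(Q) = 0.4608

Distribution Q has higher entropy.

Intuition: The distribution closer to uniform (more spread out) has higher entropy.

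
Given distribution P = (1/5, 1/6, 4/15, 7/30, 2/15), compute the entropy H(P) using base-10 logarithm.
0.6867 dits

Shannon entropy is H(X) = -Σ p(x) log p(x).

For P = (1/5, 1/6, 4/15, 7/30, 2/15):
H = -1/5 × log_10(1/5) -1/6 × log_10(1/6) -4/15 × log_10(4/15) -7/30 × log_10(7/30) -2/15 × log_10(2/15)
H = 0.6867 dits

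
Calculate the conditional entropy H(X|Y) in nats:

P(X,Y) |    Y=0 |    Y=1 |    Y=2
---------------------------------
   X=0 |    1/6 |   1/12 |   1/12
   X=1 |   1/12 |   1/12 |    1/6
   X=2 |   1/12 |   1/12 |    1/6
1.0608 nats

Using the chain rule: H(X|Y) = H(X,Y) - H(Y)

First, compute H(X,Y) = 2.1383 nats

Marginal P(Y) = (1/3, 1/4, 5/12)
H(Y) = 1.0776 nats

H(X|Y) = H(X,Y) - H(Y) = 2.1383 - 1.0776 = 1.0608 nats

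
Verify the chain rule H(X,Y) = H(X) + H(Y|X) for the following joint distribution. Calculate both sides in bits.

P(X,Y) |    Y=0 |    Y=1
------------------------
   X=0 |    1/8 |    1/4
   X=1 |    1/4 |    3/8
H(X,Y) = 1.9056, H(X) = 0.9544, H(Y|X) = 0.9512 (all in bits)

Chain rule: H(X,Y) = H(X) + H(Y|X)

Left side — joint entropy directly:
H(X,Y) = -Σ p(x,y) log p(x,y) = 1.9056 bits

Right side — compute H(Y|X) from the conditional distributions:
P(X) = (3/8, 5/8), so H(X) = 0.9544 bits
H(Y|X) = Σ_x P(X=x) · H(Y|X=x):
  P(Y|X=0) = (1/3, 2/3), H(Y|X=0) = 0.9183, weight P(X=0) = 3/8
  P(Y|X=1) = (2/5, 3/5), H(Y|X=1) = 0.9710, weight P(X=1) = 5/8
H(Y|X) = 0.9512 bits

H(X) + H(Y|X) = 0.9544 + 0.9512 = 1.9056 bits

Both sides equal 1.9056 bits. ✓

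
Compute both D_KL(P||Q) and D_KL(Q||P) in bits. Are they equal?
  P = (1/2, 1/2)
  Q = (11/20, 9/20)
D_KL(P||Q) = 0.0072, D_KL(Q||P) = 0.0072

KL divergence is not symmetric: D_KL(P||Q) ≠ D_KL(Q||P) in general.

D_KL(P||Q) = 0.0072 bits
D_KL(Q||P) = 0.0072 bits

In this case they happen to be equal (to 4 decimal places).

This asymmetry is why KL divergence is not a true distance metric.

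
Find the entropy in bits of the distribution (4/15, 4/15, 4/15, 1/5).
1.9899 bits

Shannon entropy is H(X) = -Σ p(x) log p(x).

For P = (4/15, 4/15, 4/15, 1/5):
H = -4/15 × log_2(4/15) -4/15 × log_2(4/15) -4/15 × log_2(4/15) -1/5 × log_2(1/5)
H = 1.9899 bits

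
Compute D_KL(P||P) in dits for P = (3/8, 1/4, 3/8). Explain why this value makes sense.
0.0000 dits

KL divergence satisfies the Gibbs inequality: D_KL(P||Q) ≥ 0 for all distributions P, Q.

D_KL(P||Q) = Σ p(x) log(p(x)/q(x))
Each term is p(x) × log_10(p(x)/p(x)) = p(x) × log_10(1) = 0, so the sum is 0.
D_KL(P||Q) = 0.0000 dits

When P = Q, the KL divergence is exactly 0, as there is no 'divergence' between identical distributions.

This non-negativity is a fundamental property: relative entropy cannot be negative because it measures how different Q is from P.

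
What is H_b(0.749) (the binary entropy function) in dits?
0.2447 dits

The binary entropy function is:
H(p) = -p log(p) - (1-p) log(1-p)

H(0.749) = -0.749 × log_10(0.749) - 0.251 × log_10(0.251)
H(0.749) = 0.2447 dits

Note: Binary entropy is maximized at p=0.5 (H=1 bit) and minimized at p=0 or p=1 (H=0).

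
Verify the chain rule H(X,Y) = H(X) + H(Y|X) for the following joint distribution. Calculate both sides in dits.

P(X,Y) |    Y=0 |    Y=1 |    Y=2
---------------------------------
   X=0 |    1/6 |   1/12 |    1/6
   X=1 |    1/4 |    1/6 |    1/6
H(X,Y) = 0.7592, H(X) = 0.2950, H(Y|X) = 0.4642 (all in dits)

Chain rule: H(X,Y) = H(X) + H(Y|X)

Left side — joint entropy directly:
H(X,Y) = -Σ p(x,y) log p(x,y) = 0.7592 dits

Right side — compute H(Y|X) from the conditional distributions:
P(X) = (5/12, 7/12), so H(X) = 0.2950 dits
H(Y|X) = Σ_x P(X=x) · H(Y|X=x):
  P(Y|X=0) = (2/5, 1/5, 2/5), H(Y|X=0) = 0.4581, weight P(X=0) = 5/12
  P(Y|X=1) = (3/7, 2/7, 2/7), H(Y|X=1) = 0.4686, weight P(X=1) = 7/12
H(Y|X) = 0.4642 dits

H(X) + H(Y|X) = 0.2950 + 0.4642 = 0.7592 dits

Both sides equal 0.7592 dits. ✓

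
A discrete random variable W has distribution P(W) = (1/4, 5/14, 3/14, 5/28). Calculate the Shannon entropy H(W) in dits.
0.5872 dits

Shannon entropy is H(X) = -Σ p(x) log p(x).

For P = (1/4, 5/14, 3/14, 5/28):
H = -1/4 × log_10(1/4) -5/14 × log_10(5/14) -3/14 × log_10(3/14) -5/28 × log_10(5/28)
H = 0.5872 dits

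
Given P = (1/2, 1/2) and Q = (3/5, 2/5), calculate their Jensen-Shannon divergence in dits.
0.0022 dits

Jensen-Shannon divergence is:
JSD(P||Q) = 0.5 × D_KL(P||M) + 0.5 × D_KL(Q||M)
where M = 0.5 × (P + Q) is the mixture distribution.

M = 0.5 × (1/2, 1/2) + 0.5 × (3/5, 2/5) = (11/20, 9/20)

D_KL(P||M) = 0.0022 dits
D_KL(Q||M) = 0.0022 dits

JSD(P||Q) = 0.5 × 0.0022 + 0.5 × 0.0022 = 0.0022 dits

Unlike KL divergence, JSD is symmetric and bounded: 0 ≤ JSD ≤ log(2).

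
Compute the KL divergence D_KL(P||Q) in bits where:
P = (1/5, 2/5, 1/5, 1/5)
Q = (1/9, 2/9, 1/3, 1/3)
0.2140 bits

KL divergence: D_KL(P||Q) = Σ p(x) log(p(x)/q(x))

Computing term by term:
  x=0: 1/5 × log_2[(1/5)/(1/9)] = 1/5 × 0.8480 = 0.1696
  x=1: 2/5 × log_2[(2/5)/(2/9)] = 2/5 × 0.8480 = 0.3392
  x=2: 1/5 × log_2[(1/5)/(1/3)] = 1/5 × -0.7370 = -0.1474
  x=3: 1/5 × log_2[(1/5)/(1/3)] = 1/5 × -0.7370 = -0.1474

D_KL(P||Q) = 0.2140 bits

Note: KL divergence is always non-negative and equals 0 iff P = Q.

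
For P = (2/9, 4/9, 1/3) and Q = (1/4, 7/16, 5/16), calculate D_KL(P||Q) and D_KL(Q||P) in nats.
D_KL(P||Q) = 0.0023, D_KL(Q||P) = 0.0024

KL divergence is not symmetric: D_KL(P||Q) ≠ D_KL(Q||P) in general.

D_KL(P||Q) = 0.0023 nats
D_KL(Q||P) = 0.0024 nats

No, they are not equal!

This asymmetry is why KL divergence is not a true distance metric.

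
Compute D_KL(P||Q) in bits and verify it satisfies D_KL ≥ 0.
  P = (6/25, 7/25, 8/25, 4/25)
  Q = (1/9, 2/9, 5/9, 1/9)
0.1895 bits

KL divergence satisfies the Gibbs inequality: D_KL(P||Q) ≥ 0 for all distributions P, Q.

D_KL(P||Q) = Σ p(x) log(p(x)/q(x))
Term by term:
  x=0: 6/25 × log_2[(6/25)/(1/9)] = 0.2666
  x=1: 7/25 × log_2[(7/25)/(2/9)] = 0.0934
  x=2: 8/25 × log_2[(8/25)/(5/9)] = -0.2547
  x=3: 4/25 × log_2[(4/25)/(1/9)] = 0.0842
D_KL(P||Q) = 0.1895 bits

D_KL(P||Q) = 0.1895 ≥ 0 ✓

This non-negativity is a fundamental property: relative entropy cannot be negative because it measures how different Q is from P.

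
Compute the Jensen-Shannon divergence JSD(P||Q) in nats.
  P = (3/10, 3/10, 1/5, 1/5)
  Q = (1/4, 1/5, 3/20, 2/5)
0.0250 nats

Jensen-Shannon divergence is:
JSD(P||Q) = 0.5 × D_KL(P||M) + 0.5 × D_KL(Q||M)
where M = 0.5 × (P + Q) is the mixture distribution.

M = 0.5 × (3/10, 3/10, 1/5, 1/5) + 0.5 × (1/4, 1/5, 3/20, 2/5) = (11/40, 1/4, 7/40, 3/10)

D_KL(P||M) = 0.0264 nats
D_KL(Q||M) = 0.0235 nats

JSD(P||Q) = 0.5 × 0.0264 + 0.5 × 0.0235 = 0.0250 nats

Unlike KL divergence, JSD is symmetric and bounded: 0 ≤ JSD ≤ log(2).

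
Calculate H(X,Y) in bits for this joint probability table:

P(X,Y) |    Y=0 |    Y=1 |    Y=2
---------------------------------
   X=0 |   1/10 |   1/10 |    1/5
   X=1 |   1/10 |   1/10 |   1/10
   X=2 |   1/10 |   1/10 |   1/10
3.1219 bits

Joint entropy is H(X,Y) = -Σ_{x,y} p(x,y) log p(x,y).

Summing over all non-zero entries:
H(X,Y) = -[1/10·log_2(1/10) + 1/10·log_2(1/10) + 1/5·log_2(1/5) + 1/10·log_2(1/10) + 1/10·log_2(1/10) + 1/10·log_2(1/10) + 1/10·log_2(1/10) + 1/10·log_2(1/10) + 1/10·log_2(1/10)]
H(X,Y) = 3.1219 bits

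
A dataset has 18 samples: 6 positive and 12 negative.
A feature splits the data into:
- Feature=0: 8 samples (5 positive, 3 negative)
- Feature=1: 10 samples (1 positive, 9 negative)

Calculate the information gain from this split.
0.2335 bits

Information Gain = H(Y) - H(Y|Feature)

Before split:
P(positive) = 6/18 = 0.3333
H(Y) = 0.9183 bits

After split:
Feature=0: H = 0.9544 bits (weight = 8/18)
Feature=1: H = 0.4690 bits (weight = 10/18)
H(Y|Feature) = (8/18)×0.9544 + (10/18)×0.4690 = 0.6847 bits

Information Gain = 0.9183 - 0.6847 = 0.2335 bits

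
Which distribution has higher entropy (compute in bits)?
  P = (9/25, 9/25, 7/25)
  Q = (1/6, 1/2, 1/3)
P

Computing entropies in bits:
H(P) = 1.5755
H(Q) = 1.4591

Distribution P has higher entropy.

Intuition: The distribution closer to uniform (more spread out) has higher entropy.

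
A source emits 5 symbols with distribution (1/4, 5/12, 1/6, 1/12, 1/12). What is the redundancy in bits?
0.2673 bits

Redundancy measures how far a source is from maximum entropy:
R = H_max - H(X)

Maximum entropy for 5 symbols: H_max = log_2(5) = 2.3219 bits
Actual entropy: H(X) = 2.0546 bits
Redundancy: R = 2.3219 - 2.0546 = 0.2673 bits

This redundancy represents potential for compression: the source could be compressed by 0.2673 bits per symbol.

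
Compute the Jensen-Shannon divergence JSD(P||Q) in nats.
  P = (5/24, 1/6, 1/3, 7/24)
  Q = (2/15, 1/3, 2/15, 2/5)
0.0447 nats

Jensen-Shannon divergence is:
JSD(P||Q) = 0.5 × D_KL(P||M) + 0.5 × D_KL(Q||M)
where M = 0.5 × (P + Q) is the mixture distribution.

M = 0.5 × (5/24, 1/6, 1/3, 7/24) + 0.5 × (2/15, 1/3, 2/15, 2/5) = (0.170833, 1/4, 7/30, 0.345833)

D_KL(P||M) = 0.0430 nats
D_KL(Q||M) = 0.0464 nats

JSD(P||Q) = 0.5 × 0.0430 + 0.5 × 0.0464 = 0.0447 nats

Unlike KL divergence, JSD is symmetric and bounded: 0 ≤ JSD ≤ log(2).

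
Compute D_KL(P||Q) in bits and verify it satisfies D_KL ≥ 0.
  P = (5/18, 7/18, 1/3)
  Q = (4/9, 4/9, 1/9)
0.2650 bits

KL divergence satisfies the Gibbs inequality: D_KL(P||Q) ≥ 0 for all distributions P, Q.

D_KL(P||Q) = Σ p(x) log(p(x)/q(x))
Term by term:
  x=0: 5/18 × log_2[(5/18)/(4/9)] = -0.1884
  x=1: 7/18 × log_2[(7/18)/(4/9)] = -0.0749
  x=2: 1/3 × log_2[(1/3)/(1/9)] = 0.5283
D_KL(P||Q) = 0.2650 bits

D_KL(P||Q) = 0.2650 ≥ 0 ✓

This non-negativity is a fundamental property: relative entropy cannot be negative because it measures how different Q is from P.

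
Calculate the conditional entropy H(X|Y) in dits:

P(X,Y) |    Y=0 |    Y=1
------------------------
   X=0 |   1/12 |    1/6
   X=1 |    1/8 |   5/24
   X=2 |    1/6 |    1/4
0.4673 dits

Using the chain rule: H(X|Y) = H(X,Y) - H(Y)

First, compute H(X,Y) = 0.7546 dits

Marginal P(Y) = (3/8, 5/8)
H(Y) = 0.2873 dits

H(X|Y) = H(X,Y) - H(Y) = 0.7546 - 0.2873 = 0.4673 dits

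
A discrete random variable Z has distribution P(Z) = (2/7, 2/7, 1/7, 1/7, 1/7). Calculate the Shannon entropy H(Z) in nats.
1.5498 nats

Shannon entropy is H(X) = -Σ p(x) log p(x).

For P = (2/7, 2/7, 1/7, 1/7, 1/7):
H = -2/7 × log_e(2/7) -2/7 × log_e(2/7) -1/7 × log_e(1/7) -1/7 × log_e(1/7) -1/7 × log_e(1/7)
H = 1.5498 nats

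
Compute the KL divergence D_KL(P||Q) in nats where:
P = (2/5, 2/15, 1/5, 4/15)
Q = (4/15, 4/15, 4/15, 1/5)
0.0889 nats

KL divergence: D_KL(P||Q) = Σ p(x) log(p(x)/q(x))

Computing term by term:
  x=0: 2/5 × log_e[(2/5)/(4/15)] = 2/5 × 0.4055 = 0.1622
  x=1: 2/15 × log_e[(2/15)/(4/15)] = 2/15 × -0.6931 = -0.0924
  x=2: 1/5 × log_e[(1/5)/(4/15)] = 1/5 × -0.2877 = -0.0575
  x=3: 4/15 × log_e[(4/15)/(1/5)] = 4/15 × 0.2877 = 0.0767

D_KL(P||Q) = 0.0889 nats

Note: KL divergence is always non-negative and equals 0 iff P = Q.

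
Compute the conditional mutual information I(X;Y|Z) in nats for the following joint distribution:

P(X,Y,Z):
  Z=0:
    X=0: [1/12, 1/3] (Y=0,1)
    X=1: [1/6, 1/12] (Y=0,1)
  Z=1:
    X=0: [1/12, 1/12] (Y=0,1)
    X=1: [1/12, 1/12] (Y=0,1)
0.0734 nats

Conditional mutual information: I(X;Y|Z) = H(X|Z) + H(Y|Z) - H(X,Y|Z)

H(Z) = 0.6365
H(X,Z) = 1.3086 → H(X|Z) = 0.6721
H(Y,Z) = 1.3086 → H(Y|Z) = 0.6721
H(X,Y,Z) = 1.9073 → H(X,Y|Z) = 1.2708

I(X;Y|Z) = 0.6721 + 0.6721 - 1.2708 = 0.0734 nats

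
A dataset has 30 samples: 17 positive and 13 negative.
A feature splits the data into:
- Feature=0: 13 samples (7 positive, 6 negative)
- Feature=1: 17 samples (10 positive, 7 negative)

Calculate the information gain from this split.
0.0018 bits

Information Gain = H(Y) - H(Y|Feature)

Before split:
P(positive) = 17/30 = 0.5667
H(Y) = 0.9871 bits

After split:
Feature=0: H = 0.9957 bits (weight = 13/30)
Feature=1: H = 0.9774 bits (weight = 17/30)
H(Y|Feature) = (13/30)×0.9957 + (17/30)×0.9774 = 0.9854 bits

Information Gain = 0.9871 - 0.9854 = 0.0018 bits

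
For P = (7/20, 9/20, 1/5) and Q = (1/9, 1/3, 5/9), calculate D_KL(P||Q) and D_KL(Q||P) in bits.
D_KL(P||Q) = 0.4794, D_KL(Q||P) = 0.4906

KL divergence is not symmetric: D_KL(P||Q) ≠ D_KL(Q||P) in general.

D_KL(P||Q) = 0.4794 bits
D_KL(Q||P) = 0.4906 bits

No, they are not equal!

This asymmetry is why KL divergence is not a true distance metric.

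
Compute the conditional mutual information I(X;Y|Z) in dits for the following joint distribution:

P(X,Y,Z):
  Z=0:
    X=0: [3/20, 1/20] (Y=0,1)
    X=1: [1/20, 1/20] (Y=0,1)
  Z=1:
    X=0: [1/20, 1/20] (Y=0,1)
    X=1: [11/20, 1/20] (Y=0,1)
0.0238 dits

Conditional mutual information: I(X;Y|Z) = H(X|Z) + H(Y|Z) - H(X,Y|Z)

H(Z) = 0.2653
H(X,Z) = 0.4729 → H(X|Z) = 0.2076
H(Y,Z) = 0.4729 → H(Y|Z) = 0.2076
H(X,Y,Z) = 0.6567 → H(X,Y|Z) = 0.3914

I(X;Y|Z) = 0.2076 + 0.2076 - 0.3914 = 0.0238 dits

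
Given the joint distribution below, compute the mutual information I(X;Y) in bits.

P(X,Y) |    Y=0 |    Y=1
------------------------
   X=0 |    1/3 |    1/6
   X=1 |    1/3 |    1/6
0.0000 bits

Mutual information: I(X;Y) = H(X) + H(Y) - H(X,Y)

Marginals:
P(X) = (1/2, 1/2), H(X) = 1.0000 bits
P(Y) = (2/3, 1/3), H(Y) = 0.9183 bits

Joint entropy: H(X,Y) = 1.9183 bits

I(X;Y) = 1.0000 + 0.9183 - 1.9183 = 0.0000 bits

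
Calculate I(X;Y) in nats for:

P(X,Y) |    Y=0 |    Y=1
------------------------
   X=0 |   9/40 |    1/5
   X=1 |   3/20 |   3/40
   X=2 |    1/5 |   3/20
0.0058 nats

Mutual information: I(X;Y) = H(X) + H(Y) - H(X,Y)

Marginals:
P(X) = (17/40, 9/40, 7/20), H(X) = 1.0667 nats
P(Y) = (23/40, 17/40), H(Y) = 0.6819 nats

Joint entropy: H(X,Y) = 1.7428 nats

I(X;Y) = 1.0667 + 0.6819 - 1.7428 = 0.0058 nats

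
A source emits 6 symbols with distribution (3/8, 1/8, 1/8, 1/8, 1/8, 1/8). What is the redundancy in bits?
0.1793 bits

Redundancy measures how far a source is from maximum entropy:
R = H_max - H(X)

Maximum entropy for 6 symbols: H_max = log_2(6) = 2.5850 bits
Actual entropy: H(X) = 2.4056 bits
Redundancy: R = 2.5850 - 2.4056 = 0.1793 bits

This redundancy represents potential for compression: the source could be compressed by 0.1793 bits per symbol.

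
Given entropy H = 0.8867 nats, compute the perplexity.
2.4271

Perplexity is e^H (or exp(H) for natural log).

H = 0.8867 nats
Perplexity = e^0.8867 = 2.4271

Interpretation: The model's uncertainty is equivalent to choosing uniformly among 2.4 options.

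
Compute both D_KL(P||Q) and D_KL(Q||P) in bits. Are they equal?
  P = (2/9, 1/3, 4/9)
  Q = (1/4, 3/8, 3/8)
D_KL(P||Q) = 0.0145, D_KL(Q||P) = 0.0143

KL divergence is not symmetric: D_KL(P||Q) ≠ D_KL(Q||P) in general.

D_KL(P||Q) = 0.0145 bits
D_KL(Q||P) = 0.0143 bits

No, they are not equal!

This asymmetry is why KL divergence is not a true distance metric.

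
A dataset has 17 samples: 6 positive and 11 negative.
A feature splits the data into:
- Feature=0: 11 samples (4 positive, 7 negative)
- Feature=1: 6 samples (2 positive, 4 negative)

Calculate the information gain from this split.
0.0007 bits

Information Gain = H(Y) - H(Y|Feature)

Before split:
P(positive) = 6/17 = 0.3529
H(Y) = 0.9367 bits

After split:
Feature=0: H = 0.9457 bits (weight = 11/17)
Feature=1: H = 0.9183 bits (weight = 6/17)
H(Y|Feature) = (11/17)×0.9457 + (6/17)×0.9183 = 0.9360 bits

Information Gain = 0.9367 - 0.9360 = 0.0007 bits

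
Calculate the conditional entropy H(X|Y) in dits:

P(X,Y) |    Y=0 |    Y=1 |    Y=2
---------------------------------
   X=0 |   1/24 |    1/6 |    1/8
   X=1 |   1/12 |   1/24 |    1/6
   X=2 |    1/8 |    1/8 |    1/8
0.4479 dits

Using the chain rule: H(X|Y) = H(X,Y) - H(Y)

First, compute H(X,Y) = 0.9159 dits

Marginal P(Y) = (1/4, 1/3, 5/12)
H(Y) = 0.4680 dits

H(X|Y) = H(X,Y) - H(Y) = 0.9159 - 0.4680 = 0.4479 dits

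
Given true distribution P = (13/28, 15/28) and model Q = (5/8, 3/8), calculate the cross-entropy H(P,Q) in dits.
0.3230 dits

Cross-entropy: H(P,Q) = -Σ p(x) log q(x)

Alternatively: H(P,Q) = H(P) + D_KL(P||Q)
H(P) = 0.2999 dits
D_KL(P||Q) = 0.0230 dits

H(P,Q) = 0.2999 + 0.0230 = 0.3230 dits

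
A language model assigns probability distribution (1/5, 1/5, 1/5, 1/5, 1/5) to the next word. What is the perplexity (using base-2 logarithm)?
5.0000

Perplexity is 2^H (or exp(H) for natural log).

First, H = -Σ p log p = 2.3219 bits
Perplexity = 2^2.3219 = 5.0000

Interpretation: The model's uncertainty is equivalent to choosing uniformly among 5.0 options.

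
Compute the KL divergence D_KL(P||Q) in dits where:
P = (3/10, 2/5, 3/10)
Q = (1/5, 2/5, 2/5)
0.0153 dits

KL divergence: D_KL(P||Q) = Σ p(x) log(p(x)/q(x))

Computing term by term:
  x=0: 3/10 × log_10[(3/10)/(1/5)] = 3/10 × 0.1761 = 0.0528
  x=1: 2/5 × log_10[(2/5)/(2/5)] = 2/5 × 0.0000 = 0.0000
  x=2: 3/10 × log_10[(3/10)/(2/5)] = 3/10 × -0.1249 = -0.0375

D_KL(P||Q) = 0.0153 dits

Note: KL divergence is always non-negative and equals 0 iff P = Q.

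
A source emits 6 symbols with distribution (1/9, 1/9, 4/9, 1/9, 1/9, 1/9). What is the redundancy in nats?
0.2107 nats

Redundancy measures how far a source is from maximum entropy:
R = H_max - H(X)

Maximum entropy for 6 symbols: H_max = log_e(6) = 1.7918 nats
Actual entropy: H(X) = 1.5811 nats
Redundancy: R = 1.7918 - 1.5811 = 0.2107 nats

This redundancy represents potential for compression: the source could be compressed by 0.2107 nats per symbol.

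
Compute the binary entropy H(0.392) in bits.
0.9661 bits

The binary entropy function is:
H(p) = -p log(p) - (1-p) log(1-p)

H(0.392) = -0.392 × log_2(0.392) - 0.608 × log_2(0.608)
H(0.392) = 0.9661 bits

Note: Binary entropy is maximized at p=0.5 (H=1 bit) and minimized at p=0 or p=1 (H=0).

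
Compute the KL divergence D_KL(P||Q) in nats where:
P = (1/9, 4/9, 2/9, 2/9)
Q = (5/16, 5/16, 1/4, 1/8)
0.1433 nats

KL divergence: D_KL(P||Q) = Σ p(x) log(p(x)/q(x))

Computing term by term:
  x=0: 1/9 × log_e[(1/9)/(5/16)] = 1/9 × -1.0341 = -0.1149
  x=1: 4/9 × log_e[(4/9)/(5/16)] = 4/9 × 0.3522 = 0.1565
  x=2: 2/9 × log_e[(2/9)/(1/4)] = 2/9 × -0.1178 = -0.0262
  x=3: 2/9 × log_e[(2/9)/(1/8)] = 2/9 × 0.5754 = 0.1279

D_KL(P||Q) = 0.1433 nats

Note: KL divergence is always non-negative and equals 0 iff P = Q.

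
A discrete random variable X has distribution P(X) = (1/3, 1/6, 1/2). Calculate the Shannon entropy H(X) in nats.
1.0114 nats

Shannon entropy is H(X) = -Σ p(x) log p(x).

For P = (1/3, 1/6, 1/2):
H = -1/3 × log_e(1/3) -1/6 × log_e(1/6) -1/2 × log_e(1/2)
H = 1.0114 nats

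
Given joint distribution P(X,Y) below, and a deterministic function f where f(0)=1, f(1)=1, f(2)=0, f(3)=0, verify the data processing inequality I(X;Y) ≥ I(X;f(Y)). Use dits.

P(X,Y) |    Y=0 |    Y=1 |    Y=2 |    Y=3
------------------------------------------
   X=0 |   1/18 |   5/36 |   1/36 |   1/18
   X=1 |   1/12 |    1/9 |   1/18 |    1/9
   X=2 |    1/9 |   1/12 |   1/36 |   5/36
I(X;Y) = 0.0152, I(X;f(Y)) = 0.0048, inequality holds: 0.0152 ≥ 0.0048

Data Processing Inequality: For any Markov chain X → Y → Z, we have I(X;Y) ≥ I(X;Z).

Here Z = f(Y) is a deterministic function of Y, forming X → Y → Z.

Original I(X;Y) = 0.0152 dits

After applying f:
P(X,Z) where Z=f(Y):
- P(X,Z=0) = P(X,Y=2) + P(X,Y=3)
- P(X,Z=1) = P(X,Y=0) + P(X,Y=1)

I(X;Z) = I(X;f(Y)) = 0.0048 dits

Verification: 0.0152 ≥ 0.0048 ✓

Information cannot be created by processing; the function f can only lose information about X.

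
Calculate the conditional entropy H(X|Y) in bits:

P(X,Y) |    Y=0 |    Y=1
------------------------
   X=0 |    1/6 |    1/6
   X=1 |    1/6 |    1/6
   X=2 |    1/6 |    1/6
1.5850 bits

Using the chain rule: H(X|Y) = H(X,Y) - H(Y)

First, compute H(X,Y) = 2.5850 bits

Marginal P(Y) = (1/2, 1/2)
H(Y) = 1.0000 bits

H(X|Y) = H(X,Y) - H(Y) = 2.5850 - 1.0000 = 1.5850 bits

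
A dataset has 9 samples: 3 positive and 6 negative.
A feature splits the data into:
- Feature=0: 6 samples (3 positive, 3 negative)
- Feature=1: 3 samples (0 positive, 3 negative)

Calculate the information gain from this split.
0.2516 bits

Information Gain = H(Y) - H(Y|Feature)

Before split:
P(positive) = 3/9 = 0.3333
H(Y) = 0.9183 bits

After split:
Feature=0: H = 1.0000 bits (weight = 6/9)
Feature=1: H = 0.0000 bits (weight = 3/9)
H(Y|Feature) = (6/9)×1.0000 + (3/9)×0.0000 = 0.6667 bits

Information Gain = 0.9183 - 0.6667 = 0.2516 bits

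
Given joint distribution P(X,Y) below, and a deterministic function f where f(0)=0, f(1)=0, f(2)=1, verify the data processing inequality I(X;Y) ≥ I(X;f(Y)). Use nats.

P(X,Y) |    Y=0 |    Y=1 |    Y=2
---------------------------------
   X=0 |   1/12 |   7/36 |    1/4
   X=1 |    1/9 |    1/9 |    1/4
I(X;Y) = 0.0120, I(X;f(Y)) = 0.0015, inequality holds: 0.0120 ≥ 0.0015

Data Processing Inequality: For any Markov chain X → Y → Z, we have I(X;Y) ≥ I(X;Z).

Here Z = f(Y) is a deterministic function of Y, forming X → Y → Z.

Original I(X;Y) = 0.0120 nats

After applying f:
P(X,Z) where Z=f(Y):
- P(X,Z=0) = P(X,Y=0) + P(X,Y=1)
- P(X,Z=1) = P(X,Y=2)

I(X;Z) = I(X;f(Y)) = 0.0015 nats

Verification: 0.0120 ≥ 0.0015 ✓

Information cannot be created by processing; the function f can only lose information about X.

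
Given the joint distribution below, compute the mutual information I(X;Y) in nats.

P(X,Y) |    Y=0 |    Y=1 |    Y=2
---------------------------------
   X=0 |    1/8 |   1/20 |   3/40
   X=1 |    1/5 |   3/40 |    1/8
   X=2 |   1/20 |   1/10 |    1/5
0.0685 nats

Mutual information: I(X;Y) = H(X) + H(Y) - H(X,Y)

Marginals:
P(X) = (1/4, 2/5, 7/20), H(X) = 1.0805 nats
P(Y) = (3/8, 9/40, 2/5), H(Y) = 1.0699 nats

Joint entropy: H(X,Y) = 2.0820 nats

I(X;Y) = 1.0805 + 1.0699 - 2.0820 = 0.0685 nats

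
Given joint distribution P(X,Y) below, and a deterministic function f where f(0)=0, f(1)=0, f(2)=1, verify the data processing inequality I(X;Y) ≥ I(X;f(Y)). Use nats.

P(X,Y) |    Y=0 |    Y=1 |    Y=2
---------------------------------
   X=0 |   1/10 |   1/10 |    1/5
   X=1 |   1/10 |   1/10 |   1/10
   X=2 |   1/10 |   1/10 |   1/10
I(X;Y) = 0.0138, I(X;f(Y)) = 0.0138, inequality holds: 0.0138 ≥ 0.0138

Data Processing Inequality: For any Markov chain X → Y → Z, we have I(X;Y) ≥ I(X;Z).

Here Z = f(Y) is a deterministic function of Y, forming X → Y → Z.

Original I(X;Y) = 0.0138 nats

After applying f:
P(X,Z) where Z=f(Y):
- P(X,Z=0) = P(X,Y=0) + P(X,Y=1)
- P(X,Z=1) = P(X,Y=2)

I(X;Z) = I(X;f(Y)) = 0.0138 nats

Verification: 0.0138 ≥ 0.0138 ✓

Information cannot be created by processing; the function f can only lose information about X.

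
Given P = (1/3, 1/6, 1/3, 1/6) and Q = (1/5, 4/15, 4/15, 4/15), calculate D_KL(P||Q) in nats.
0.0880 nats

KL divergence: D_KL(P||Q) = Σ p(x) log(p(x)/q(x))

Computing term by term:
  x=0: 1/3 × log_e[(1/3)/(1/5)] = 1/3 × 0.5108 = 0.1703
  x=1: 1/6 × log_e[(1/6)/(4/15)] = 1/6 × -0.4700 = -0.0783
  x=2: 1/3 × log_e[(1/3)/(4/15)] = 1/3 × 0.2231 = 0.0744
  x=3: 1/6 × log_e[(1/6)/(4/15)] = 1/6 × -0.4700 = -0.0783

D_KL(P||Q) = 0.0880 nats

Note: KL divergence is always non-negative and equals 0 iff P = Q.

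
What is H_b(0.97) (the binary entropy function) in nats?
0.1347 nats

The binary entropy function is:
H(p) = -p log(p) - (1-p) log(1-p)

H(0.97) = -0.97 × log_e(0.97) - 0.03 × log_e(0.03)
H(0.97) = 0.1347 nats

Note: Binary entropy is maximized at p=0.5 (H=1 bit) and minimized at p=0 or p=1 (H=0).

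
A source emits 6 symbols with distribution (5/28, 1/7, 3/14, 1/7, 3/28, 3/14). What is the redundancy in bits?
0.0413 bits

Redundancy measures how far a source is from maximum entropy:
R = H_max - H(X)

Maximum entropy for 6 symbols: H_max = log_2(6) = 2.5850 bits
Actual entropy: H(X) = 2.5436 bits
Redundancy: R = 2.5850 - 2.5436 = 0.0413 bits

This redundancy represents potential for compression: the source could be compressed by 0.0413 bits per symbol.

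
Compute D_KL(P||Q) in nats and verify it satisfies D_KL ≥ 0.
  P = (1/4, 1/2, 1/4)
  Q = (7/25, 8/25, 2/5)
0.0773 nats

KL divergence satisfies the Gibbs inequality: D_KL(P||Q) ≥ 0 for all distributions P, Q.

D_KL(P||Q) = Σ p(x) log(p(x)/q(x))
Term by term:
  x=0: 1/4 × log_e[(1/4)/(7/25)] = -0.0283
  x=1: 1/2 × log_e[(1/2)/(8/25)] = 0.2231
  x=2: 1/4 × log_e[(1/4)/(2/5)] = -0.1175
D_KL(P||Q) = 0.0773 nats

D_KL(P||Q) = 0.0773 ≥ 0 ✓

This non-negativity is a fundamental property: relative entropy cannot be negative because it measures how different Q is from P.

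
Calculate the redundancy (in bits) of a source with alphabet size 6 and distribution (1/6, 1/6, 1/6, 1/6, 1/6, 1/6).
0.0000 bits

Redundancy measures how far a source is from maximum entropy:
R = H_max - H(X)

Maximum entropy for 6 symbols: H_max = log_2(6) = 2.5850 bits
Actual entropy: H(X) = 2.5850 bits
Redundancy: R = 2.5850 - 2.5850 = 0.0000 bits

This redundancy represents potential for compression: the source could be compressed by 0.0000 bits per symbol.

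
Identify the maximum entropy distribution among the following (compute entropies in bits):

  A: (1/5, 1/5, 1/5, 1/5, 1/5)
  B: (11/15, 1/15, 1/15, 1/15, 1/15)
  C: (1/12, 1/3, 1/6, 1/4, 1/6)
A

For a discrete distribution over n outcomes, entropy is maximized by the uniform distribution.

Computing entropies:
H(A) = 2.3219 bits
H(B) = 1.3700 bits
H(C) = 2.1887 bits

The uniform distribution (where all probabilities equal 1/5) achieves the maximum entropy of log_2(5) = 2.3219 bits.

Distribution A has the highest entropy.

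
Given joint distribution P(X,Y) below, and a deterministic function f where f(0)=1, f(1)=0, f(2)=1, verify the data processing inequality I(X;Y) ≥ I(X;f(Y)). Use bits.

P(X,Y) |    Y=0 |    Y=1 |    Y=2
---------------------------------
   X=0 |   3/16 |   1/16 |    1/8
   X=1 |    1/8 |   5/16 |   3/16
I(X;Y) = 0.1038, I(X;f(Y)) = 0.0857, inequality holds: 0.1038 ≥ 0.0857

Data Processing Inequality: For any Markov chain X → Y → Z, we have I(X;Y) ≥ I(X;Z).

Here Z = f(Y) is a deterministic function of Y, forming X → Y → Z.

Original I(X;Y) = 0.1038 bits

After applying f:
P(X,Z) where Z=f(Y):
- P(X,Z=0) = P(X,Y=1)
- P(X,Z=1) = P(X,Y=0) + P(X,Y=2)

I(X;Z) = I(X;f(Y)) = 0.0857 bits

Verification: 0.1038 ≥ 0.0857 ✓

Information cannot be created by processing; the function f can only lose information about X.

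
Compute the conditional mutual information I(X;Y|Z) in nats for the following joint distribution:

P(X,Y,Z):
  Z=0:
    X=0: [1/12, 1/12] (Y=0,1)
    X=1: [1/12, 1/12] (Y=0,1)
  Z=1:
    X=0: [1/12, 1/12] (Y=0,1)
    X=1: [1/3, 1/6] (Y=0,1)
0.0073 nats

Conditional mutual information: I(X;Y|Z) = H(X|Z) + H(Y|Z) - H(X,Y|Z)

H(Z) = 0.6365
H(X,Z) = 1.2425 → H(X|Z) = 0.6059
H(Y,Z) = 1.3086 → H(Y|Z) = 0.6721
H(X,Y,Z) = 1.9073 → H(X,Y|Z) = 1.2708

I(X;Y|Z) = 0.6059 + 0.6721 - 1.2708 = 0.0073 nats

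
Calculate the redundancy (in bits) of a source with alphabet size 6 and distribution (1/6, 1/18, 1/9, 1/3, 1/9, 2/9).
0.2075 bits

Redundancy measures how far a source is from maximum entropy:
R = H_max - H(X)

Maximum entropy for 6 symbols: H_max = log_2(6) = 2.5850 bits
Actual entropy: H(X) = 2.3774 bits
Redundancy: R = 2.5850 - 2.3774 = 0.2075 bits

This redundancy represents potential for compression: the source could be compressed by 0.2075 bits per symbol.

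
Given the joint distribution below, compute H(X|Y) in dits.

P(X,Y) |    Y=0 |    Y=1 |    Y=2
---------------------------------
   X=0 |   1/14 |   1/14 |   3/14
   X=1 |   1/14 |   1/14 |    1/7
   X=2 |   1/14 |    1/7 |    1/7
0.4656 dits

Using the chain rule: H(X|Y) = H(X,Y) - H(Y)

First, compute H(X,Y) = 0.9149 dits

Marginal P(Y) = (3/14, 2/7, 1/2)
H(Y) = 0.4493 dits

H(X|Y) = H(X,Y) - H(Y) = 0.9149 - 0.4493 = 0.4656 dits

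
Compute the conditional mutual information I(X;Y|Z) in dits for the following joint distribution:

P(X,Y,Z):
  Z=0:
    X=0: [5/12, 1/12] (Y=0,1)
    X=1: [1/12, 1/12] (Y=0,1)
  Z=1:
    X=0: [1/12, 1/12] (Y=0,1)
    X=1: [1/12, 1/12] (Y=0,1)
0.0148 dits

Conditional mutual information: I(X;Y|Z) = H(X|Z) + H(Y|Z) - H(X,Y|Z)

H(Z) = 0.2764
H(X,Z) = 0.5396 → H(X|Z) = 0.2632
H(Y,Z) = 0.5396 → H(Y|Z) = 0.2632
H(X,Y,Z) = 0.7879 → H(X,Y|Z) = 0.5115

I(X;Y|Z) = 0.2632 + 0.2632 - 0.5115 = 0.0148 dits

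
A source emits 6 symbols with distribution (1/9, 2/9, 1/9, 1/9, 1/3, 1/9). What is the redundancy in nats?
0.1148 nats

Redundancy measures how far a source is from maximum entropy:
R = H_max - H(X)

Maximum entropy for 6 symbols: H_max = log_e(6) = 1.7918 nats
Actual entropy: H(X) = 1.6770 nats
Redundancy: R = 1.7918 - 1.6770 = 0.1148 nats

This redundancy represents potential for compression: the source could be compressed by 0.1148 nats per symbol.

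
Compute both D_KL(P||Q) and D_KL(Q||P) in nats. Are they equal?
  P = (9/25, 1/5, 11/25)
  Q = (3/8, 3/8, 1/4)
D_KL(P||Q) = 0.1083, D_KL(Q||P) = 0.1097

KL divergence is not symmetric: D_KL(P||Q) ≠ D_KL(Q||P) in general.

D_KL(P||Q) = 0.1083 nats
D_KL(Q||P) = 0.1097 nats

No, they are not equal!

This asymmetry is why KL divergence is not a true distance metric.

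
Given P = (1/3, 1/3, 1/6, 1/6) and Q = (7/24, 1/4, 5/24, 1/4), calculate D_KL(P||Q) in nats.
0.0356 nats

KL divergence: D_KL(P||Q) = Σ p(x) log(p(x)/q(x))

Computing term by term:
  x=0: 1/3 × log_e[(1/3)/(7/24)] = 1/3 × 0.1335 = 0.0445
  x=1: 1/3 × log_e[(1/3)/(1/4)] = 1/3 × 0.2877 = 0.0959
  x=2: 1/6 × log_e[(1/6)/(5/24)] = 1/6 × -0.2231 = -0.0372
  x=3: 1/6 × log_e[(1/6)/(1/4)] = 1/6 × -0.4055 = -0.0676

D_KL(P||Q) = 0.0356 nats

Note: KL divergence is always non-negative and equals 0 iff P = Q.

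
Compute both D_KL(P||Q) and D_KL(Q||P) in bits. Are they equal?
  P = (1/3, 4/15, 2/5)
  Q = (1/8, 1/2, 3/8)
D_KL(P||Q) = 0.2671, D_KL(Q||P) = 0.2416

KL divergence is not symmetric: D_KL(P||Q) ≠ D_KL(Q||P) in general.

D_KL(P||Q) = 0.2671 bits
D_KL(Q||P) = 0.2416 bits

No, they are not equal!

This asymmetry is why KL divergence is not a true distance metric.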